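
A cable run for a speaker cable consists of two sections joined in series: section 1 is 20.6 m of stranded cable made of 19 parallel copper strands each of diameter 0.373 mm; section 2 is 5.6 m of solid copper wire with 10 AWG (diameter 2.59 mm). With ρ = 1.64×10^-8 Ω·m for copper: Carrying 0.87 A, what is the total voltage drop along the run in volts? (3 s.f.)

Section 1: A_strand = π(1.8650e-04)² = 1.093e-07 m²; R₁ = ρL/(N·A_s) = (1.64×10^-8)(20.6)/(19×1.093e-07) = 0.1627 Ω
Section 2: A = π(2.59/2 mm)² = π(1.2950e-03 m)² = 5.269e-06 m²
R₂ = (1.64×10^-8)(5.6)/(5.269e-06) = 0.01743 Ω
R = R₁ + R₂ = 0.1802 Ω
V = IR = 0.87 × 0.1802 = 0.157 V

0.157 V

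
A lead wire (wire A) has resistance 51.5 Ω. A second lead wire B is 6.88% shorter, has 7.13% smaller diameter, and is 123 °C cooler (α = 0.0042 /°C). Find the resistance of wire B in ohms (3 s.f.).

R ∝ ρL/d² with ρ ∝ (1+αΔT), so R_B/R_A = (1 − 6.88/100) × (1 − 7.13/100)⁻² × (1 − 0.0042×123)
= 0.9312 × 1.159 × 0.4834 = 0.5219
R_B = 0.5219 × 51.5 = 26.9 Ω

26.9 Ω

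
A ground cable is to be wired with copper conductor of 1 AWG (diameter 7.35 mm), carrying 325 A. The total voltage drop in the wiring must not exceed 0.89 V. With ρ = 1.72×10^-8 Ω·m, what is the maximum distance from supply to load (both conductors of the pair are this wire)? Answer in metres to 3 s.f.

3.38 m

A = π(7.35/2 mm)² = π(3.6750e-03 m)² = 4.243e-05 m²
L_max = V_max·A/(2·ρI) = (0.89)(4.243e-05)/(2×1.72×10^-8×325) = 3.38 m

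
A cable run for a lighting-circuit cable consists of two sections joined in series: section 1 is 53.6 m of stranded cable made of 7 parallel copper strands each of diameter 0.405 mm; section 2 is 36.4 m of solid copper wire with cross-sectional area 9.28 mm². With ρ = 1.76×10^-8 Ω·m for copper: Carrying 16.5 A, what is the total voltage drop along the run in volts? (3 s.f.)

Section 1: A_strand = π(2.0250e-04)² = 1.288e-07 m²; R₁ = ρL/(N·A_s) = (1.76×10^-8)(53.6)/(7×1.288e-07) = 1.046 Ω
Section 2: A = 9.28 mm² = 9.280e-06 m²
R₂ = (1.76×10^-8)(36.4)/(9.280e-06) = 0.06903 Ω
R = R₁ + R₂ = 1.115 Ω
V = IR = 16.5 × 1.115 = 18.4 V

18.4 V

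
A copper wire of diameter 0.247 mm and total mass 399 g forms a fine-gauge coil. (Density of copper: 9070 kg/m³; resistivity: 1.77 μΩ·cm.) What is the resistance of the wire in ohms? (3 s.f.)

339 Ω

ρ = 1.77 μΩ·cm = 1.77×10^-8 Ω·m
A = π(d/2)² = π(1.2350e-04 m)² = 4.7916e-08 m²
L = m/(density·A) = 0.399/(9070×4.7916e-08) = 918.1 m
R = ρL/A = (1.77×10^-8)(918.1)/(4.7916e-08) = 339 Ω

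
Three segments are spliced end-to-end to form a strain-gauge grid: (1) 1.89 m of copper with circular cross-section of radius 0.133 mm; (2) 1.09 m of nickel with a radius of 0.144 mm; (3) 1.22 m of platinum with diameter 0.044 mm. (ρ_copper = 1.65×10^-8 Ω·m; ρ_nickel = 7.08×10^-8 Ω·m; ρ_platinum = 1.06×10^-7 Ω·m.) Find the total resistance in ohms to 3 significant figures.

Seg 1: A = πr² = π(1.3300e-04 m)² = 5.557e-08 m²
R_1 = (1.65×10^-8)(1.89)/(5.557e-08) = 0.5612 Ω
Seg 2: A = πr² = π(1.4400e-04 m)² = 6.514e-08 m²
R_2 = (7.08×10^-8)(1.09)/(6.514e-08) = 1.185 Ω
Seg 3: A = π(d/2)² = π(2.2000e-05 m)² = 1.521e-09 m²
R_3 = (1.06×10^-7)(1.22)/(1.521e-09) = 85.05 Ω
R_total = R_1 + R_2 + R_3 = 86.8 Ω

86.8 Ω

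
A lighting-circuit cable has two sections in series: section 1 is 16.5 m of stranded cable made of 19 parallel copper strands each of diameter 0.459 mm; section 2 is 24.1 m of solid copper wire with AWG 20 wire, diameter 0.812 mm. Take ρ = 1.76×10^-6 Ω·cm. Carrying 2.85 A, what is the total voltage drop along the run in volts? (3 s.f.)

ρ = 1.76×10^-6 Ω·cm = 1.76×10^-8 Ω·m
Section 1: A_strand = π(2.2950e-04)² = 1.655e-07 m²; R₁ = ρL/(N·A_s) = (1.76×10^-8)(16.5)/(19×1.655e-07) = 0.09237 Ω
Section 2: A = π(0.812/2 mm)² = π(4.0600e-04 m)² = 5.178e-07 m²
R₂ = (1.76×10^-8)(24.1)/(5.178e-07) = 0.8191 Ω
R = R₁ + R₂ = 0.9115 Ω
V = IR = 2.85 × 0.9115 = 2.60 V

2.60 V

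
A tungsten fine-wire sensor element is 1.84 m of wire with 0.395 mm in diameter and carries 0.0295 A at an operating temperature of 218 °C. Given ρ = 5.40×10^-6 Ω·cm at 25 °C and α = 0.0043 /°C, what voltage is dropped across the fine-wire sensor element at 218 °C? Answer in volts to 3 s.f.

ρ = 5.40×10^-6 Ω·cm = 5.40×10^-8 Ω·m
A = π(d/2)² = π(1.9750e-04 m)² = 1.225e-07 m²
R₍25₎ = ρL/A = (5.40×10^-8)(1.84)/(1.225e-07) = 0.8108 Ω
R₍218₎ = R₍25₎(1 + αΔT) = 0.8108 × (1 + 0.0043×193) = 1.484 Ω
V = IR = 0.0295 × 1.484 = 0.0438 V

0.0438 V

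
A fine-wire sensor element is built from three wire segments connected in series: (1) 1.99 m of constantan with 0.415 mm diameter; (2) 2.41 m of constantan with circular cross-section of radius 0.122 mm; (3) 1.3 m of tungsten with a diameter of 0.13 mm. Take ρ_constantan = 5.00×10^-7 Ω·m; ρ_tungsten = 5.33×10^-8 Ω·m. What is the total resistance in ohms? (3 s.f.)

Seg 1: A = π(d/2)² = π(2.0750e-04 m)² = 1.353e-07 m²
R_1 = (5.00×10^-7)(1.99)/(1.353e-07) = 7.356 Ω
Seg 2: A = πr² = π(1.2200e-04 m)² = 4.676e-08 m²
R_2 = (5.00×10^-7)(2.41)/(4.676e-08) = 25.77 Ω
Seg 3: A = π(d/2)² = π(6.5000e-05 m)² = 1.327e-08 m²
R_3 = (5.33×10^-8)(1.3)/(1.327e-08) = 5.22 Ω
R_total = R_1 + R_2 + R_3 = 38.3 Ω

38.3 Ω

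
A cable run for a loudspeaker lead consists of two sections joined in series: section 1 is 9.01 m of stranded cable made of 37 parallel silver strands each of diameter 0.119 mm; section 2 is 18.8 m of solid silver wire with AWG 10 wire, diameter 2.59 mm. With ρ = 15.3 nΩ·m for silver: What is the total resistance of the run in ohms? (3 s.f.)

ρ = 15.3 nΩ·m = 1.53×10^-8 Ω·m
Section 1: A_strand = π(5.9500e-05)² = 1.112e-08 m²; R₁ = ρL/(N·A_s) = (1.53×10^-8)(9.01)/(37×1.112e-08) = 0.335 Ω
Section 2: A = π(2.59/2 mm)² = π(1.2950e-03 m)² = 5.269e-06 m²
R₂ = (1.53×10^-8)(18.8)/(5.269e-06) = 0.0546 Ω
R = R₁ + R₂ = 0.390 Ω

0.390 Ω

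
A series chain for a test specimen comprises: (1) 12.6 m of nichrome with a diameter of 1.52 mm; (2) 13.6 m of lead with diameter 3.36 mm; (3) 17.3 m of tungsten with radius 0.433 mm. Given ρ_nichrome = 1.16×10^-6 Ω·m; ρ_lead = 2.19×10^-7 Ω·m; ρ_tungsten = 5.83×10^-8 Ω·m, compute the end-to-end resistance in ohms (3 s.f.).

10.1 Ω

Seg 1: A = π(d/2)² = π(7.6000e-04 m)² = 1.815e-06 m²
R_1 = (1.16×10^-6)(12.6)/(1.815e-06) = 8.055 Ω
Seg 2: A = π(d/2)² = π(1.6800e-03 m)² = 8.867e-06 m²
R_2 = (2.19×10^-7)(13.6)/(8.867e-06) = 0.3359 Ω
Seg 3: A = πr² = π(4.3300e-04 m)² = 5.890e-07 m²
R_3 = (5.83×10^-8)(17.3)/(5.890e-07) = 1.712 Ω
R_total = R_1 + R_2 + R_3 = 10.1 Ω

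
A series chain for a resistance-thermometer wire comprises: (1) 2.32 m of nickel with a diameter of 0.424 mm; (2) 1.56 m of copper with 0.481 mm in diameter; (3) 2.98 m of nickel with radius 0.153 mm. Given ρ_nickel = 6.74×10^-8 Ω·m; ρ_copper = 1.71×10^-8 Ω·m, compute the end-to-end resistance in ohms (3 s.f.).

3.99 Ω

Seg 1: A = π(d/2)² = π(2.1200e-04 m)² = 1.412e-07 m²
R_1 = (6.74×10^-8)(2.32)/(1.412e-07) = 1.107 Ω
Seg 2: A = π(d/2)² = π(2.4050e-04 m)² = 1.817e-07 m²
R_2 = (1.71×10^-8)(1.56)/(1.817e-07) = 0.1468 Ω
Seg 3: A = πr² = π(1.5300e-04 m)² = 7.354e-08 m²
R_3 = (6.74×10^-8)(2.98)/(7.354e-08) = 2.731 Ω
R_total = R_1 + R_2 + R_3 = 3.99 Ω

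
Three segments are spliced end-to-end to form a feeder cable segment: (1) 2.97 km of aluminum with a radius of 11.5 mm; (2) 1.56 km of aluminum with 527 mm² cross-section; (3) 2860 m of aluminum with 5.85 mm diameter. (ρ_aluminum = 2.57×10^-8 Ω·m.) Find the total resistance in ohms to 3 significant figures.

Seg 1: A = πr² = π(1.1500e-02 m)² = 4.155e-04 m²
R_1 = (2.57×10^-8)(2970)/(4.155e-04) = 0.1837 Ω
Seg 2: A = 527 mm² = 5.270e-04 m²
R_2 = (2.57×10^-8)(1560)/(5.270e-04) = 0.07608 Ω
Seg 3: A = π(d/2)² = π(2.9250e-03 m)² = 2.688e-05 m²
R_3 = (2.57×10^-8)(2860)/(2.688e-05) = 2.735 Ω
R_total = R_1 + R_2 + R_3 = 2.99 Ω

2.99 Ω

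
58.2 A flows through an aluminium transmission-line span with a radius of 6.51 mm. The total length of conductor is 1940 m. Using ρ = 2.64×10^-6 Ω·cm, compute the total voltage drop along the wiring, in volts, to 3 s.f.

22.4 V

ρ = 2.64×10^-6 Ω·cm = 2.64×10^-8 Ω·m
A = πr² = π(6.5100e-03 m)² = 1.331e-04 m²
R = ρL/A = (2.64×10^-8)(1940)/(1.331e-04) = 0.3847 Ω
V = IR = 58.2 × 0.3847 = 22.4 V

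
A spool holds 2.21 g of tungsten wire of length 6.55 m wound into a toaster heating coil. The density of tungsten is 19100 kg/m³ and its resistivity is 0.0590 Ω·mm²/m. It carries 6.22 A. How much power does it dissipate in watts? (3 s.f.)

ρ = 0.0590 Ω·mm²/m = 5.90×10^-8 Ω·m
A = m/(density·L) = 0.00221/(19100×6.55) = 1.7665e-08 m²
R = ρL/A = (5.90×10^-8)(6.55)/(1.7665e-08) = 21.88 Ω
P = I²R = (6.22)² × 21.88 = 846 W

846 W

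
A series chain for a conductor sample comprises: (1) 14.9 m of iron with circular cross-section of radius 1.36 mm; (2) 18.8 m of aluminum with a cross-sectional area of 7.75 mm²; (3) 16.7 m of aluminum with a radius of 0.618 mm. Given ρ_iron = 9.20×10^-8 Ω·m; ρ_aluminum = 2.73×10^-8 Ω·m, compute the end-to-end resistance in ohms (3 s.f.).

Seg 1: A = πr² = π(1.3600e-03 m)² = 5.811e-06 m²
R_1 = (9.20×10^-8)(14.9)/(5.811e-06) = 0.2359 Ω
Seg 2: A = 7.75 mm² = 7.750e-06 m²
R_2 = (2.73×10^-8)(18.8)/(7.750e-06) = 0.06622 Ω
Seg 3: A = πr² = π(6.1800e-04 m)² = 1.200e-06 m²
R_3 = (2.73×10^-8)(16.7)/(1.200e-06) = 0.38 Ω
R_total = R_1 + R_2 + R_3 = 0.682 Ω

0.682 Ω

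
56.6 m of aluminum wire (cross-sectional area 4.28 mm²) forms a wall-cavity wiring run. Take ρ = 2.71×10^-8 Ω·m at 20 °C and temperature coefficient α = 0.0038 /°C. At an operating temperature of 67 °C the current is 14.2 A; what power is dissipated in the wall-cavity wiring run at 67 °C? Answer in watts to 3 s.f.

A = 4.28 mm² = 4.280e-06 m²
R₍20₎ = ρL/A = (2.71×10^-8)(56.6)/(4.280e-06) = 0.3584 Ω
R₍67₎ = R₍20₎(1 + αΔT) = 0.3584 × (1 + 0.0038×47) = 0.4224 Ω
P = I²R = (14.2)² × 0.4224 = 85.2 W

85.2 W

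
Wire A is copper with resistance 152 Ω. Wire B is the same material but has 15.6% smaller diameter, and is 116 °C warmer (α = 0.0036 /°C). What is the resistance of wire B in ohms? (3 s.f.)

302 Ω

R ∝ ρL/d² with ρ ∝ (1+αΔT), so R_B/R_A = (1 − 15.6/100)⁻² × (1 + 0.0036×116)
= 1.404 × 1.418 = 1.99
R_B = 1.99 × 152 = 302 Ω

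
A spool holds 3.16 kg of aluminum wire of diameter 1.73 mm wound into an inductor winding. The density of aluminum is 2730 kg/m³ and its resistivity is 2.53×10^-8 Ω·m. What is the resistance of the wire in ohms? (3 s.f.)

A = π(d/2)² = π(8.6500e-04 m)² = 2.3506e-06 m²
L = m/(density·A) = 3.16/(2730×2.3506e-06) = 492.4 m
R = ρL/A = (2.53×10^-8)(492.4)/(2.3506e-06) = 5.30 Ω

5.30 Ω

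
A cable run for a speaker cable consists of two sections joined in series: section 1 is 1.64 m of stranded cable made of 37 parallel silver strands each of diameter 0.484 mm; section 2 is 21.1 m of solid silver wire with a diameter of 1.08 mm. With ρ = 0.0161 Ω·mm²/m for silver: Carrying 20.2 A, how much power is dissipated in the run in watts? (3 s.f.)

ρ = 0.0161 Ω·mm²/m = 1.61×10^-8 Ω·m
Section 1: A_strand = π(2.4200e-04)² = 1.840e-07 m²; R₁ = ρL/(N·A_s) = (1.61×10^-8)(1.64)/(37×1.840e-07) = 0.003879 Ω
Section 2: A = π(d/2)² = π(5.4000e-04 m)² = 9.161e-07 m²
R₂ = (1.61×10^-8)(21.1)/(9.161e-07) = 0.3708 Ω
R = R₁ + R₂ = 0.3747 Ω
P = I²R = (20.2)² × 0.3747 = 153 W

153 W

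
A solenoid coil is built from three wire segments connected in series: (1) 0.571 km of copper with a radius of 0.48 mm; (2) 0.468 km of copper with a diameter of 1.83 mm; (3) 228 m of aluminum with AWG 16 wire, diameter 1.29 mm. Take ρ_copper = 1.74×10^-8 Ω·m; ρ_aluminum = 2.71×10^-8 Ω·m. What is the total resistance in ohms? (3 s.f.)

21.5 Ω

Seg 1: A = πr² = π(4.8000e-04 m)² = 7.238e-07 m²
R_1 = (1.74×10^-8)(571)/(7.238e-07) = 13.73 Ω
Seg 2: A = π(d/2)² = π(9.1500e-04 m)² = 2.630e-06 m²
R_2 = (1.74×10^-8)(468)/(2.630e-06) = 3.096 Ω
Seg 3: A = π(1.29/2 mm)² = π(6.4500e-04 m)² = 1.307e-06 m²
R_3 = (2.71×10^-8)(228)/(1.307e-06) = 4.728 Ω
R_total = R_1 + R_2 + R_3 = 21.5 Ω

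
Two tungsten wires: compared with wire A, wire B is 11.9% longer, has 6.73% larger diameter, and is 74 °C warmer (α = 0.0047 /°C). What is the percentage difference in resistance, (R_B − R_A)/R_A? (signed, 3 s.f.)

R ∝ ρL/d² with ρ ∝ (1+αΔT), so R_B/R_A = (1 + 11.9/100) × (1 + 6.73/100)⁻² × (1 + 0.0047×74)
= 1.119 × 0.8779 × 1.348 = 1.324
(R_B − R_A)/R_A = 1.324 − 1 = 32.4%

32.4%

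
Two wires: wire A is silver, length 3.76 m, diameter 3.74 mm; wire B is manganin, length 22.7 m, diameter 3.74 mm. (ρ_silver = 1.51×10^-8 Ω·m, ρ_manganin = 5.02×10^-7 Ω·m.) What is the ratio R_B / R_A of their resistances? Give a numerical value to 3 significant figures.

R ∝ ρL/d², so R_B/R_A = (ρ_B/ρ_A) × (L_B/L_A)
= (5.02×10^-7/1.51×10^-8) × (22.7/3.76) = 201

201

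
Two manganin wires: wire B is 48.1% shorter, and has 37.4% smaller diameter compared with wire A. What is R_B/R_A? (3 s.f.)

R ∝ L/d², so R_B/R_A = (1 − 48.1/100) × (1 − 37.4/100)⁻²
= 0.519 × 2.552 = 1.32

1.32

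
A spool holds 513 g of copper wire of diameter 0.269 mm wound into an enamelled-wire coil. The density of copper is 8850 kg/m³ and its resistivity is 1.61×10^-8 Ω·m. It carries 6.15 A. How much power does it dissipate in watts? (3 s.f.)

A = π(d/2)² = π(1.3450e-04 m)² = 5.6832e-08 m²
L = m/(density·A) = 0.513/(8850×5.6832e-08) = 1020 m
R = ρL/A = (1.61×10^-8)(1020)/(5.6832e-08) = 288.9 Ω
P = I²R = (6.15)² × 288.9 = 10900 W

10900 W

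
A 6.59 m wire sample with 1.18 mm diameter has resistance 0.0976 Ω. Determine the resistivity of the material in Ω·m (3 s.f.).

1.62×10^-8 Ω·m

A = π(d/2)² = π(5.9000e-04 m)² = 1.094e-06 m²
ρ = RA/L = (0.0976)(1.094e-06)/(6.59) = 1.62×10^-8 Ω·m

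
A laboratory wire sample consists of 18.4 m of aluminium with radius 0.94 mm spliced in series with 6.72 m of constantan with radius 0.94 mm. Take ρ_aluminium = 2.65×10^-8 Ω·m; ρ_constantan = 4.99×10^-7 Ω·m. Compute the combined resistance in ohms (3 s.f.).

1.38 Ω

Segment 1: A = πr² = π(9.4000e-04 m)² = 2.776e-06 m²
R₁ = ρL/A = (2.65×10^-8)(18.4)/(2.776e-06) = 0.1757 Ω
R₂ = (4.99×10^-7)(6.72)/(2.776e-06) = 1.208 Ω
R = R₁ + R₂ = 1.38 Ω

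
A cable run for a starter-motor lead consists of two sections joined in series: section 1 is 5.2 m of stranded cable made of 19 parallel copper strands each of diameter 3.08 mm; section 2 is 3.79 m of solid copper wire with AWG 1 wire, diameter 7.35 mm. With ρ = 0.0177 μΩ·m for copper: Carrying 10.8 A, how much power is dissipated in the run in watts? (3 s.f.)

0.260 W

ρ = 0.0177 μΩ·m = 1.77×10^-8 Ω·m
Section 1: A_strand = π(1.5400e-03)² = 7.451e-06 m²; R₁ = ρL/(N·A_s) = (1.77×10^-8)(5.2)/(19×7.451e-06) = 6.502×10^-4 Ω
Section 2: A = π(7.35/2 mm)² = π(3.6750e-03 m)² = 4.243e-05 m²
R₂ = (1.77×10^-8)(3.79)/(4.243e-05) = 0.001581 Ω
R = R₁ + R₂ = 0.002231 Ω
P = I²R = (10.8)² × 0.002231 = 0.260 W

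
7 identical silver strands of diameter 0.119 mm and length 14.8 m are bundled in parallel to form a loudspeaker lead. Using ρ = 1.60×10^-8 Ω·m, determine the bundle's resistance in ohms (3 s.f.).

3.04 Ω

A_strand = π(5.9500e-05 m)² = 1.112e-08 m²
R_strand = ρL/A = (1.60×10^-8)(14.8)/(1.112e-08) = 21.29 Ω
R_total = R_strand/N = 21.29/7 = 3.04 Ω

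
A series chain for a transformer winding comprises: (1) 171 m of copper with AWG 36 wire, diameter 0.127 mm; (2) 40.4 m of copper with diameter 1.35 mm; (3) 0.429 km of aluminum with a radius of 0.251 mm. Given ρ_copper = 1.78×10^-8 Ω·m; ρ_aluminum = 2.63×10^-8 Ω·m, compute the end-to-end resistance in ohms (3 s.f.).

298 Ω

Seg 1: A = π(0.127/2 mm)² = π(6.3500e-05 m)² = 1.267e-08 m²
R_1 = (1.78×10^-8)(171)/(1.267e-08) = 240.3 Ω
Seg 2: A = π(d/2)² = π(6.7500e-04 m)² = 1.431e-06 m²
R_2 = (1.78×10^-8)(40.4)/(1.431e-06) = 0.5024 Ω
Seg 3: A = πr² = π(2.5100e-04 m)² = 1.979e-07 m²
R_3 = (2.63×10^-8)(429)/(1.979e-07) = 57.01 Ω
R_total = R_1 + R_2 + R_3 = 298 Ω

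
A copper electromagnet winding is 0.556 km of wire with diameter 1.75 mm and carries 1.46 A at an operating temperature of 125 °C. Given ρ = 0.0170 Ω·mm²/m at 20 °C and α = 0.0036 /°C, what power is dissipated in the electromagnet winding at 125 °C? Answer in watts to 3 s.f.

11.5 W

ρ = 0.0170 Ω·mm²/m = 1.70×10^-8 Ω·m
A = π(d/2)² = π(8.7500e-04 m)² = 2.405e-06 m²
R₍20₎ = ρL/A = (1.70×10^-8)(556)/(2.405e-06) = 3.93 Ω
R₍125₎ = R₍20₎(1 + αΔT) = 3.93 × (1 + 0.0036×105) = 5.415 Ω
P = I²R = (1.46)² × 5.415 = 11.5 W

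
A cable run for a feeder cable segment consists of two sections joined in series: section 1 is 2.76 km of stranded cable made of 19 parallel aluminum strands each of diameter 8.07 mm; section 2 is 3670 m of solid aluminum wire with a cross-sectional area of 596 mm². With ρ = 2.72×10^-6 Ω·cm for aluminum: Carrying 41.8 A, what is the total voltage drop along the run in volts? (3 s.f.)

ρ = 2.72×10^-6 Ω·cm = 2.72×10^-8 Ω·m
Section 1: A_strand = π(4.0350e-03)² = 5.115e-05 m²; R₁ = ρL/(N·A_s) = (2.72×10^-8)(2760)/(19×5.115e-05) = 0.07725 Ω
Section 2: A = 596 mm² = 5.960e-04 m²
R₂ = (2.72×10^-8)(3670)/(5.960e-04) = 0.1675 Ω
R = R₁ + R₂ = 0.2447 Ω
V = IR = 41.8 × 0.2447 = 10.2 V

10.2 V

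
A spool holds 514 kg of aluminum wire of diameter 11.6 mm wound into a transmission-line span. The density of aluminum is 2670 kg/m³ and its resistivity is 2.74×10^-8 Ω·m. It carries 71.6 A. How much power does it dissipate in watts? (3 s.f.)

A = π(d/2)² = π(5.8000e-03 m)² = 1.0568e-04 m²
L = m/(density·A) = 514/(2670×1.0568e-04) = 1822 m
R = ρL/A = (2.74×10^-8)(1822)/(1.0568e-04) = 0.4723 Ω
P = I²R = (71.6)² × 0.4723 = 2420 W

2420 W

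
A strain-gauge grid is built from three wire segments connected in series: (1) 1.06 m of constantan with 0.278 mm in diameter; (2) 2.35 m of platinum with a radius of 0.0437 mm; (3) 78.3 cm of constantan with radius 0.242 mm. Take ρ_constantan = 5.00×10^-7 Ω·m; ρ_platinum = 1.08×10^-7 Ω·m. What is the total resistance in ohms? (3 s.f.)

Seg 1: A = π(d/2)² = π(1.3900e-04 m)² = 6.070e-08 m²
R_1 = (5.00×10^-7)(1.06)/(6.070e-08) = 8.732 Ω
Seg 2: A = πr² = π(4.3700e-05 m)² = 5.999e-09 m²
R_2 = (1.08×10^-7)(2.35)/(5.999e-09) = 42.3 Ω
Seg 3: A = πr² = π(2.4200e-04 m)² = 1.840e-07 m²
R_3 = (5.00×10^-7)(0.783)/(1.840e-07) = 2.128 Ω
R_total = R_1 + R_2 + R_3 = 53.2 Ω

53.2 Ω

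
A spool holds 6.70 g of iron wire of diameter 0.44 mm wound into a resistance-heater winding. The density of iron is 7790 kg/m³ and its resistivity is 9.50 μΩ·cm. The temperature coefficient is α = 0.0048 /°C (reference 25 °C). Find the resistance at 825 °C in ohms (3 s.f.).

17.1 Ω

ρ = 9.50 μΩ·cm = 9.50×10^-8 Ω·m
A = π(d/2)² = π(2.2000e-04 m)² = 1.5205e-07 m²
L = m/(density·A) = 0.0067/(7790×1.5205e-07) = 5.656 m
R = ρL/A = (9.50×10^-8)(5.656)/(1.5205e-07) = 3.534 Ω
R(825 °C) = 3.534 × (1 + 0.0048×800) = 17.1 Ω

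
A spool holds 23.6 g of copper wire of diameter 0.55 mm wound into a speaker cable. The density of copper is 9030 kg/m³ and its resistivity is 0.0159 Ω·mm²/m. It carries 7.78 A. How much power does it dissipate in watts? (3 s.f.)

44.6 W

ρ = 0.0159 Ω·mm²/m = 1.59×10^-8 Ω·m
A = π(d/2)² = π(2.7500e-04 m)² = 2.3758e-07 m²
L = m/(density·A) = 0.0236/(9030×2.3758e-07) = 11 m
R = ρL/A = (1.59×10^-8)(11)/(2.3758e-07) = 0.7362 Ω
P = I²R = (7.78)² × 0.7362 = 44.6 W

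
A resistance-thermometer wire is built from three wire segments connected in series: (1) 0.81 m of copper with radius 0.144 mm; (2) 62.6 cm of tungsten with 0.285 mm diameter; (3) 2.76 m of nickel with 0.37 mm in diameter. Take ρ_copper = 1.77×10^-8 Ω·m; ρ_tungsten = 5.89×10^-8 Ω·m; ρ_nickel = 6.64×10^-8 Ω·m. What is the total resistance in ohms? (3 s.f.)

2.50 Ω

Seg 1: A = πr² = π(1.4400e-04 m)² = 6.514e-08 m²
R_1 = (1.77×10^-8)(0.81)/(6.514e-08) = 0.2201 Ω
Seg 2: A = π(d/2)² = π(1.4250e-04 m)² = 6.379e-08 m²
R_2 = (5.89×10^-8)(0.626)/(6.379e-08) = 0.578 Ω
Seg 3: A = π(d/2)² = π(1.8500e-04 m)² = 1.075e-07 m²
R_3 = (6.64×10^-8)(2.76)/(1.075e-07) = 1.704 Ω
R_total = R_1 + R_2 + R_3 = 2.50 Ω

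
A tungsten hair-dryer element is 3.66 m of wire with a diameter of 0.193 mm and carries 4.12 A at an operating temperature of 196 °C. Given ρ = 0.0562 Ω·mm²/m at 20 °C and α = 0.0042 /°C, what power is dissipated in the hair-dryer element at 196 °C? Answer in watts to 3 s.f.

208 W

ρ = 0.0562 Ω·mm²/m = 5.62×10^-8 Ω·m
A = π(d/2)² = π(9.6500e-05 m)² = 2.926e-08 m²
R₍20₎ = ρL/A = (5.62×10^-8)(3.66)/(2.926e-08) = 7.031 Ω
R₍196₎ = R₍20₎(1 + αΔT) = 7.031 × (1 + 0.0042×176) = 12.23 Ω
P = I²R = (4.12)² × 12.23 = 208 W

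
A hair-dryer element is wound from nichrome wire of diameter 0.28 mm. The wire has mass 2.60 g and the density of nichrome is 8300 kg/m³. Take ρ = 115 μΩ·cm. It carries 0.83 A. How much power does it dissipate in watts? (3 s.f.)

65.5 W

ρ = 115 μΩ·cm = 1.15×10^-6 Ω·m
A = π(d/2)² = π(1.4000e-04 m)² = 6.1575e-08 m²
L = m/(density·A) = 0.0026/(8300×6.1575e-08) = 5.087 m
R = ρL/A = (1.15×10^-6)(5.087)/(6.1575e-08) = 95.01 Ω
P = I²R = (0.83)² × 95.01 = 65.5 W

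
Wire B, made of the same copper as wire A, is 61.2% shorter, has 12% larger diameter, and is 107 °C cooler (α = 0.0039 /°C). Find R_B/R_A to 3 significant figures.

0.180

R ∝ ρL/d² with ρ ∝ (1+αΔT), so R_B/R_A = (1 − 61.2/100) × (1 + 12/100)⁻² × (1 − 0.0039×107)
= 0.388 × 0.7972 × 0.5827 = 0.180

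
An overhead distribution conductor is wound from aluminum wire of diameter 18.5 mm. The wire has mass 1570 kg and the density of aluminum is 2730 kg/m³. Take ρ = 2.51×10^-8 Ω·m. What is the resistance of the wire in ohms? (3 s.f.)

A = π(d/2)² = π(9.2500e-03 m)² = 2.6880e-04 m²
L = m/(density·A) = 1570/(2730×2.6880e-04) = 2139 m
R = ρL/A = (2.51×10^-8)(2139)/(2.6880e-04) = 0.200 Ω

0.200 Ω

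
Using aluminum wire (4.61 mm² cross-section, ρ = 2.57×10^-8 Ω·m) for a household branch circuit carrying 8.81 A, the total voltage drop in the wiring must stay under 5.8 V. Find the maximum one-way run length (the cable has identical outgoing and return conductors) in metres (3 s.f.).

A = 4.61 mm² = 4.610e-06 m²
L_max = V_max·A/(2·ρI) = (5.8)(4.610e-06)/(2×2.57×10^-8×8.81) = 59.0 m

59.0 m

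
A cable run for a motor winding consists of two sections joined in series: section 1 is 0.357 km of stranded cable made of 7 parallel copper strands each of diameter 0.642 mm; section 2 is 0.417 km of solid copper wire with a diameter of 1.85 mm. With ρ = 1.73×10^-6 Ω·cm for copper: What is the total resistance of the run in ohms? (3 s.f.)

ρ = 1.73×10^-6 Ω·cm = 1.73×10^-8 Ω·m
Section 1: A_strand = π(3.2100e-04)² = 3.237e-07 m²; R₁ = ρL/(N·A_s) = (1.73×10^-8)(357)/(7×3.237e-07) = 2.726 Ω
Section 2: A = π(d/2)² = π(9.2500e-04 m)² = 2.688e-06 m²
R₂ = (1.73×10^-8)(417)/(2.688e-06) = 2.684 Ω
R = R₁ + R₂ = 5.41 Ω

5.41 Ω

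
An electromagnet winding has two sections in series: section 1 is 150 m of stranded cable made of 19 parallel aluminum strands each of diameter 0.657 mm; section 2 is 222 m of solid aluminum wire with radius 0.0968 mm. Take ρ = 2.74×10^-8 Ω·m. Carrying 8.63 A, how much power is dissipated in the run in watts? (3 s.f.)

15400 W

Section 1: A_strand = π(3.2850e-04)² = 3.390e-07 m²; R₁ = ρL/(N·A_s) = (2.74×10^-8)(150)/(19×3.390e-07) = 0.6381 Ω
Section 2: A = πr² = π(9.6800e-05 m)² = 2.944e-08 m²
R₂ = (2.74×10^-8)(222)/(2.944e-08) = 206.6 Ω
R = R₁ + R₂ = 207.3 Ω
P = I²R = (8.63)² × 207.3 = 15400 W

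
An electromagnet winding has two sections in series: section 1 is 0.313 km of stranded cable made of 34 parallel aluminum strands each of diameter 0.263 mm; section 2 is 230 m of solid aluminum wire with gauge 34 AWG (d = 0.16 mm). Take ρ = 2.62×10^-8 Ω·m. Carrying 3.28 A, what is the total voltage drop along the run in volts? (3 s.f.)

Section 1: A_strand = π(1.3150e-04)² = 5.433e-08 m²; R₁ = ρL/(N·A_s) = (2.62×10^-8)(313)/(34×5.433e-08) = 4.44 Ω
Section 2: A = π(0.16/2 mm)² = π(8.0000e-05 m)² = 2.011e-08 m²
R₂ = (2.62×10^-8)(230)/(2.011e-08) = 299.7 Ω
R = R₁ + R₂ = 304.1 Ω
V = IR = 3.28 × 304.1 = 998 V

998 V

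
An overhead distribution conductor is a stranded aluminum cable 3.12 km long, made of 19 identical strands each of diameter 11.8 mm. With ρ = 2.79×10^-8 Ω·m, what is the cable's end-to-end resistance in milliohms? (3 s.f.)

A_strand = π(5.9000e-03 m)² = 1.094e-04 m²
R_strand = ρL/A = (2.79×10^-8)(3120)/(1.094e-04) = 0.796 Ω
R_total = R_strand/N = 0.796/19 = 41.9 mΩ

41.9 mΩ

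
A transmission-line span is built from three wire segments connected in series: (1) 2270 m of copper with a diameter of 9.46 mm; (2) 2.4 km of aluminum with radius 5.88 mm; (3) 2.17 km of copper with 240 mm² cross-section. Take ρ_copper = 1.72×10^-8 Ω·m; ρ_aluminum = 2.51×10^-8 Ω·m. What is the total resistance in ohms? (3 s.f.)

Seg 1: A = π(d/2)² = π(4.7300e-03 m)² = 7.029e-05 m²
R_1 = (1.72×10^-8)(2270)/(7.029e-05) = 0.5555 Ω
Seg 2: A = πr² = π(5.8800e-03 m)² = 1.086e-04 m²
R_2 = (2.51×10^-8)(2400)/(1.086e-04) = 0.5546 Ω
Seg 3: A = 240 mm² = 2.400e-04 m²
R_3 = (1.72×10^-8)(2170)/(2.400e-04) = 0.1555 Ω
R_total = R_1 + R_2 + R_3 = 1.27 Ω

1.27 Ω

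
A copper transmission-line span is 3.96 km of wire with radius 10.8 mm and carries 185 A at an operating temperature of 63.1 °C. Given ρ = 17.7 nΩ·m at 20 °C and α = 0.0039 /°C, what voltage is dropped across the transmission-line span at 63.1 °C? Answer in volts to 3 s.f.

ρ = 17.7 nΩ·m = 1.77×10^-8 Ω·m
A = πr² = π(1.0800e-02 m)² = 3.664e-04 m²
R₍20₎ = ρL/A = (1.77×10^-8)(3960)/(3.664e-04) = 0.1913 Ω
R₍63.1₎ = R₍20₎(1 + αΔT) = 0.1913 × (1 + 0.0039×43.1) = 0.2234 Ω
V = IR = 185 × 0.2234 = 41.3 V

41.3 V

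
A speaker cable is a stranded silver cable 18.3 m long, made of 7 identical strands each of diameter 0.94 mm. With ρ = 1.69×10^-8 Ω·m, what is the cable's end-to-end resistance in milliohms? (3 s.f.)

63.7 mΩ

A_strand = π(4.7000e-04 m)² = 6.940e-07 m²
R_strand = ρL/A = (1.69×10^-8)(18.3)/(6.940e-07) = 0.4456 Ω
R_total = R_strand/N = 0.4456/7 = 63.7 mΩ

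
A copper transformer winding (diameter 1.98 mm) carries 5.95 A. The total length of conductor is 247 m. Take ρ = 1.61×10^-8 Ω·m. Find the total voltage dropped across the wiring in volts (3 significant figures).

7.68 V

A = π(d/2)² = π(9.9000e-04 m)² = 3.079e-06 m²
R = ρL/A = (1.61×10^-8)(247)/(3.079e-06) = 1.292 Ω
V = IR = 5.95 × 1.292 = 7.68 V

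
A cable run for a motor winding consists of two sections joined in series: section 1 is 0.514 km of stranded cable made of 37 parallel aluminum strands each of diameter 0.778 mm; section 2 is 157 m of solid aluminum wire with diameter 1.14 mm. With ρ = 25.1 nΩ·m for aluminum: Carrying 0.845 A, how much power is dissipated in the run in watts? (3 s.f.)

3.28 W

ρ = 25.1 nΩ·m = 2.51×10^-8 Ω·m
Section 1: A_strand = π(3.8900e-04)² = 4.754e-07 m²; R₁ = ρL/(N·A_s) = (2.51×10^-8)(514)/(37×4.754e-07) = 0.7335 Ω
Section 2: A = π(d/2)² = π(5.7000e-04 m)² = 1.021e-06 m²
R₂ = (2.51×10^-8)(157)/(1.021e-06) = 3.861 Ω
R = R₁ + R₂ = 4.594 Ω
P = I²R = (0.845)² × 4.594 = 3.28 W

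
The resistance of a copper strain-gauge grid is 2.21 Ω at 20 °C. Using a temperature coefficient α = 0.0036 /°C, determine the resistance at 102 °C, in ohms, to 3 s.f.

2.86 Ω

ΔT = 102 − 20 = 82 °C
R = R₀(1 + αΔT) = 2.21 × (1 + 0.0036×82) = 2.21 × 1.295 = 2.86 Ω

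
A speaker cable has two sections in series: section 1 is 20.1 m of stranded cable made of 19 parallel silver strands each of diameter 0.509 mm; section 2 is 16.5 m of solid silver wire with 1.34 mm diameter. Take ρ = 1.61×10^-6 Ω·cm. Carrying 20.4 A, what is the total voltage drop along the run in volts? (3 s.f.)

5.55 V

ρ = 1.61×10^-6 Ω·cm = 1.61×10^-8 Ω·m
Section 1: A_strand = π(2.5450e-04)² = 2.035e-07 m²; R₁ = ρL/(N·A_s) = (1.61×10^-8)(20.1)/(19×2.035e-07) = 0.0837 Ω
Section 2: A = π(d/2)² = π(6.7000e-04 m)² = 1.410e-06 m²
R₂ = (1.61×10^-8)(16.5)/(1.410e-06) = 0.1884 Ω
R = R₁ + R₂ = 0.2721 Ω
V = IR = 20.4 × 0.2721 = 5.55 V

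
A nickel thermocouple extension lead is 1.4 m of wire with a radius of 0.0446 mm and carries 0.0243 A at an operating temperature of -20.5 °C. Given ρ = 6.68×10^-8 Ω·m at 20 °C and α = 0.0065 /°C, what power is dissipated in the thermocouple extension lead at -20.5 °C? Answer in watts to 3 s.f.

A = πr² = π(4.4600e-05 m)² = 6.249e-09 m²
R₍20₎ = ρL/A = (6.68×10^-8)(1.4)/(6.249e-09) = 14.97 Ω
R₍-20.5₎ = R₍20₎(1 + αΔT) = 14.97 × (1 + 0.0065×-40.5) = 11.03 Ω
P = I²R = (0.0243)² × 11.03 = 0.00651 W

0.00651 W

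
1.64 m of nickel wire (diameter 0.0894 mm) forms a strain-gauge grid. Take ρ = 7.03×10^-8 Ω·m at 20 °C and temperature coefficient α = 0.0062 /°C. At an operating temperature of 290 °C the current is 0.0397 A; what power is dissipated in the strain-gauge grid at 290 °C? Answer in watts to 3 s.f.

0.0774 W

A = π(d/2)² = π(4.4700e-05 m)² = 6.277e-09 m²
R₍20₎ = ρL/A = (7.03×10^-8)(1.64)/(6.277e-09) = 18.37 Ω
R₍290₎ = R₍20₎(1 + αΔT) = 18.37 × (1 + 0.0062×270) = 49.11 Ω
P = I²R = (0.0397)² × 49.11 = 0.0774 W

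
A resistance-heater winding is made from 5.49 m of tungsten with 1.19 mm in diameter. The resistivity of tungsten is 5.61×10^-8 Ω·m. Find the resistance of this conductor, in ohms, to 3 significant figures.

0.277 Ω

A = π(d/2)² = π(5.9500e-04 m)² = 1.112e-06 m²
R = ρL/A = (5.61×10^-8)(5.49 m)/(1.112e-06 m²) = 0.277 Ω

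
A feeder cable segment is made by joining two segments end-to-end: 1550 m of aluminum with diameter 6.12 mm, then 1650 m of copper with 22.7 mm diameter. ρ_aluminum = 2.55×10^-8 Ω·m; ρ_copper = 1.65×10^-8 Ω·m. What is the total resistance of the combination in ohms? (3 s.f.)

Segment 1: A = π(d/2)² = π(3.0600e-03 m)² = 2.942e-05 m²
R₁ = ρL/A = (2.55×10^-8)(1550)/(2.942e-05) = 1.344 Ω
Segment 2: A = π(d/2)² = π(1.1350e-02 m)² = 4.047e-04 m²
R₂ = (1.65×10^-8)(1650)/(4.047e-04) = 0.06727 Ω
R = R₁ + R₂ = 1.41 Ω

1.41 Ω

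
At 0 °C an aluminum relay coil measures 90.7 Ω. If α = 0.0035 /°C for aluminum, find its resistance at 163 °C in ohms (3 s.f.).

ΔT = 163 − 0 = 163 °C
R = R₀(1 + αΔT) = 90.7 × (1 + 0.0035×163) = 90.7 × 1.571 = 142 Ω

142 Ω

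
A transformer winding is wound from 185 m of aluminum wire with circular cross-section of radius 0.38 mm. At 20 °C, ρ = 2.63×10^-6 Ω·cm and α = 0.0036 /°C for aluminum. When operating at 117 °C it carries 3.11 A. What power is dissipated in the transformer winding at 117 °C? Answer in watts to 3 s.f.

ρ = 2.63×10^-6 Ω·cm = 2.63×10^-8 Ω·m
A = πr² = π(3.8000e-04 m)² = 4.536e-07 m²
R₍20₎ = ρL/A = (2.63×10^-8)(185)/(4.536e-07) = 10.73 Ω
R₍117₎ = R₍20₎(1 + αΔT) = 10.73 × (1 + 0.0036×97) = 14.47 Ω
P = I²R = (3.11)² × 14.47 = 140 W

140 W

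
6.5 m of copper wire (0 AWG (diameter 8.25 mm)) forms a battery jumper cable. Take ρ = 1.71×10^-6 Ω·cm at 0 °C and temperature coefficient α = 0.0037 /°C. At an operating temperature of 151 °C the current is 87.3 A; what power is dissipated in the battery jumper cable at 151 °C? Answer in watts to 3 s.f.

ρ = 1.71×10^-6 Ω·cm = 1.71×10^-8 Ω·m
A = π(8.25/2 mm)² = π(4.1250e-03 m)² = 5.346e-05 m²
R₍0₎ = ρL/A = (1.71×10^-8)(6.5)/(5.346e-05) = 0.002079 Ω
R₍151₎ = R₍0₎(1 + αΔT) = 0.002079 × (1 + 0.0037×151) = 0.003241 Ω
P = I²R = (87.3)² × 0.003241 = 24.7 W

24.7 W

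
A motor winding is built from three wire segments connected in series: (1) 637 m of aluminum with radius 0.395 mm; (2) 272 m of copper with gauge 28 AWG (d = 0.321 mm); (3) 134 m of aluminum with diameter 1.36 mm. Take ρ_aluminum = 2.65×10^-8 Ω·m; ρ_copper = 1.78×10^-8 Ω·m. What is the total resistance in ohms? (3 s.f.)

96.7 Ω

Seg 1: A = πr² = π(3.9500e-04 m)² = 4.902e-07 m²
R_1 = (2.65×10^-8)(637)/(4.902e-07) = 34.44 Ω
Seg 2: A = π(0.321/2 mm)² = π(1.6050e-04 m)² = 8.093e-08 m²
R_2 = (1.78×10^-8)(272)/(8.093e-08) = 59.83 Ω
Seg 3: A = π(d/2)² = π(6.8000e-04 m)² = 1.453e-06 m²
R_3 = (2.65×10^-8)(134)/(1.453e-06) = 2.444 Ω
R_total = R_1 + R_2 + R_3 = 96.7 Ω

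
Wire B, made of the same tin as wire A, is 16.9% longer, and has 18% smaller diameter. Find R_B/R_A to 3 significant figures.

1.74

R ∝ L/d², so R_B/R_A = (1 + 16.9/100) × (1 − 18/100)⁻²
= 1.169 × 1.487 = 1.74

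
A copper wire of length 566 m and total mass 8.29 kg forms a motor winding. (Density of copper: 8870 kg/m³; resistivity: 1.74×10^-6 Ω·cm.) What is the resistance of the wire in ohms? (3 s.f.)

5.96 Ω

ρ = 1.74×10^-6 Ω·cm = 1.74×10^-8 Ω·m
A = m/(density·L) = 8.29/(8870×566) = 1.6513e-06 m²
R = ρL/A = (1.74×10^-8)(566)/(1.6513e-06) = 5.96 Ω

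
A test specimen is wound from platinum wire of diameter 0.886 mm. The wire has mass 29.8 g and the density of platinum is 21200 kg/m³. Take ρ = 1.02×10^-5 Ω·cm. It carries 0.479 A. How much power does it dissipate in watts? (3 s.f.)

ρ = 1.02×10^-5 Ω·cm = 1.02×10^-7 Ω·m
A = π(d/2)² = π(4.4300e-04 m)² = 6.1653e-07 m²
L = m/(density·A) = 0.0298/(21200×6.1653e-07) = 2.28 m
R = ρL/A = (1.02×10^-7)(2.28)/(6.1653e-07) = 0.3772 Ω
P = I²R = (0.479)² × 0.3772 = 0.0865 W

0.0865 W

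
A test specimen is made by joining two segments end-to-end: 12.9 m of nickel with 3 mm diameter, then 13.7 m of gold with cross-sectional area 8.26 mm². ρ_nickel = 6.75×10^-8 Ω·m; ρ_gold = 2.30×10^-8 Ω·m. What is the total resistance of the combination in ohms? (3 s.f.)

0.161 Ω

Segment 1: A = π(d/2)² = π(1.5000e-03 m)² = 7.069e-06 m²
R₁ = ρL/A = (6.75×10^-8)(12.9)/(7.069e-06) = 0.1232 Ω
Segment 2: A = 8.26 mm² = 8.260e-06 m²
R₂ = (2.30×10^-8)(13.7)/(8.260e-06) = 0.03815 Ω
R = R₁ + R₂ = 0.161 Ω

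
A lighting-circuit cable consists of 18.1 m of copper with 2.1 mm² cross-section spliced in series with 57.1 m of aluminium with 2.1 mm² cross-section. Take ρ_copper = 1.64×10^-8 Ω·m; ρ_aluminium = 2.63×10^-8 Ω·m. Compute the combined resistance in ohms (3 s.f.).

Segment 1: A = 2.1 mm² = 2.100e-06 m²
R₁ = ρL/A = (1.64×10^-8)(18.1)/(2.100e-06) = 0.1414 Ω
R₂ = (2.63×10^-8)(57.1)/(2.100e-06) = 0.7151 Ω
R = R₁ + R₂ = 0.856 Ω

0.856 Ω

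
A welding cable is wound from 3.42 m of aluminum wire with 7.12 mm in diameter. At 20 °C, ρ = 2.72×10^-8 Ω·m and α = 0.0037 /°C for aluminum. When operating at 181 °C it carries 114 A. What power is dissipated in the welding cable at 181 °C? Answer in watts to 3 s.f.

A = π(d/2)² = π(3.5600e-03 m)² = 3.982e-05 m²
R₍20₎ = ρL/A = (2.72×10^-8)(3.42)/(3.982e-05) = 0.002336 Ω
R₍181₎ = R₍20₎(1 + αΔT) = 0.002336 × (1 + 0.0037×161) = 0.003728 Ω
P = I²R = (114)² × 0.003728 = 48.5 W

48.5 W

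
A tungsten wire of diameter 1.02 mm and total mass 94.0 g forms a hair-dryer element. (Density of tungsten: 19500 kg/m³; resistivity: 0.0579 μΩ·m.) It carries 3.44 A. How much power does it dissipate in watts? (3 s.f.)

4.95 W

ρ = 0.0579 μΩ·m = 5.79×10^-8 Ω·m
A = π(d/2)² = π(5.1000e-04 m)² = 8.1713e-07 m²
L = m/(density·A) = 0.094/(19500×8.1713e-07) = 5.899 m
R = ρL/A = (5.79×10^-8)(5.899)/(8.1713e-07) = 0.418 Ω
P = I²R = (3.44)² × 0.418 = 4.95 W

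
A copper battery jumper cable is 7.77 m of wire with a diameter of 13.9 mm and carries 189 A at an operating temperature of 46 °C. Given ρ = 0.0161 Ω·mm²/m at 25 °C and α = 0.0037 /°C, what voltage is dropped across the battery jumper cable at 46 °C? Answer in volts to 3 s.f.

ρ = 0.0161 Ω·mm²/m = 1.61×10^-8 Ω·m
A = π(d/2)² = π(6.9500e-03 m)² = 1.517e-04 m²
R₍25₎ = ρL/A = (1.61×10^-8)(7.77)/(1.517e-04) = 8.244×10^-4 Ω
R₍46₎ = R₍25₎(1 + αΔT) = 8.244×10^-4 × (1 + 0.0037×21) = 8.884×10^-4 Ω
V = IR = 189 × 8.884×10^-4 = 0.168 V

0.168 V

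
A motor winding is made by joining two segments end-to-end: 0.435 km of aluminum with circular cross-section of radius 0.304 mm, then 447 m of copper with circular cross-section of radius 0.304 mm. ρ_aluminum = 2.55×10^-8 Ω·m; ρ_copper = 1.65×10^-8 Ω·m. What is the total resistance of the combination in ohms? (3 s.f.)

63.6 Ω

Segment 1: A = πr² = π(3.0400e-04 m)² = 2.903e-07 m²
R₁ = ρL/A = (2.55×10^-8)(435)/(2.903e-07) = 38.21 Ω
R₂ = (1.65×10^-8)(447)/(2.903e-07) = 25.4 Ω
R = R₁ + R₂ = 63.6 Ω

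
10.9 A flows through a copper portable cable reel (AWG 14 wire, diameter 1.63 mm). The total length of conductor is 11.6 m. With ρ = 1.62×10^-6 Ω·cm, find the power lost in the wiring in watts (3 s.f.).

10.7 W

ρ = 1.62×10^-6 Ω·cm = 1.62×10^-8 Ω·m
A = π(1.63/2 mm)² = π(8.1500e-04 m)² = 2.087e-06 m²
R = ρL/A = (1.62×10^-8)(11.6)/(2.087e-06) = 0.09006 Ω
P = I²R = (10.9)² × 0.09006 = 10.7 W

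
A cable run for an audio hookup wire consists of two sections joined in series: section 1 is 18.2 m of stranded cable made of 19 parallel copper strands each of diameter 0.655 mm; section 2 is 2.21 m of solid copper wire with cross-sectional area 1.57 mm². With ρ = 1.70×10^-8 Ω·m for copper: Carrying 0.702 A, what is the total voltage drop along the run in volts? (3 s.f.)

0.0507 V

Section 1: A_strand = π(3.2750e-04)² = 3.370e-07 m²; R₁ = ρL/(N·A_s) = (1.70×10^-8)(18.2)/(19×3.370e-07) = 0.04833 Ω
Section 2: A = 1.57 mm² = 1.570e-06 m²
R₂ = (1.70×10^-8)(2.21)/(1.570e-06) = 0.02393 Ω
R = R₁ + R₂ = 0.07226 Ω
V = IR = 0.702 × 0.07226 = 0.0507 V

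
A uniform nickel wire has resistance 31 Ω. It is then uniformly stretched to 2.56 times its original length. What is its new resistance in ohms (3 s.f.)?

Volume constant ⇒ A' = A/k with k = 2.56. R' = ρ(kL)/(A/k) = k²R.
R' = 6.554 × 31 = 203 Ω

203 Ω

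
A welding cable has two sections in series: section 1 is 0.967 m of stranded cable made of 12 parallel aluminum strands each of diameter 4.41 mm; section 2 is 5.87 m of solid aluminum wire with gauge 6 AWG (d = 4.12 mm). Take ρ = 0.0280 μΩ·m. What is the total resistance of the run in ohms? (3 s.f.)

ρ = 0.0280 μΩ·m = 2.80×10^-8 Ω·m
Section 1: A_strand = π(2.2050e-03)² = 1.527e-05 m²; R₁ = ρL/(N·A_s) = (2.80×10^-8)(0.967)/(12×1.527e-05) = 1.477×10^-4 Ω
Section 2: A = π(4.12/2 mm)² = π(2.0600e-03 m)² = 1.333e-05 m²
R₂ = (2.80×10^-8)(5.87)/(1.333e-05) = 0.01233 Ω
R = R₁ + R₂ = 0.0125 Ω

0.0125 Ω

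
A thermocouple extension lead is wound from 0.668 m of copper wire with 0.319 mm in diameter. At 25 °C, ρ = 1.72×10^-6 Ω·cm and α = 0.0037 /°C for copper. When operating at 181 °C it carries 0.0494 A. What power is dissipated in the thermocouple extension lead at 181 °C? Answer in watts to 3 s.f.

ρ = 1.72×10^-6 Ω·cm = 1.72×10^-8 Ω·m
A = π(d/2)² = π(1.5950e-04 m)² = 7.992e-08 m²
R₍25₎ = ρL/A = (1.72×10^-8)(0.668)/(7.992e-08) = 0.1438 Ω
R₍181₎ = R₍25₎(1 + αΔT) = 0.1438 × (1 + 0.0037×156) = 0.2267 Ω
P = I²R = (0.0494)² × 0.2267 = 5.53×10^-4 W

5.53×10^-4 W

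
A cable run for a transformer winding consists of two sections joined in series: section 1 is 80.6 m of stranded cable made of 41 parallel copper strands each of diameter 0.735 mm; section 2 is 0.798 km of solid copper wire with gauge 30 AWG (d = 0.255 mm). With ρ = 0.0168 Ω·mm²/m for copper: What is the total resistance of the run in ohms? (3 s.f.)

263 Ω

ρ = 0.0168 Ω·mm²/m = 1.68×10^-8 Ω·m
Section 1: A_strand = π(3.6750e-04)² = 4.243e-07 m²; R₁ = ρL/(N·A_s) = (1.68×10^-8)(80.6)/(41×4.243e-07) = 0.07784 Ω
Section 2: A = π(0.255/2 mm)² = π(1.2750e-04 m)² = 5.107e-08 m²
R₂ = (1.68×10^-8)(798)/(5.107e-08) = 262.5 Ω
R = R₁ + R₂ = 263 Ω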